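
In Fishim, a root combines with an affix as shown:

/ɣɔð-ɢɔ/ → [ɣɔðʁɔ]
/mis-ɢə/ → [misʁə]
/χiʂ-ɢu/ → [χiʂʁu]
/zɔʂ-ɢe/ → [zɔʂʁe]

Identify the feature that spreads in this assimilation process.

manner

Comparing underlying and surface forms, /ɢ/ → [ʁ] is the alternation; the neighbouring /ð/ is constant.
The change stop → fricative matches the manner of the preceding /ð/, identifying this as manner assimilation.
The other alternating forms pattern the same way: /ɢ/ → [ʁ] after /s/ (stop → fricative, matching a fricative); /ɢ/ → [ʁ] after /ʂ/ (stop → fricative, matching a fricative) — only manner changes, and always toward the preceding segment.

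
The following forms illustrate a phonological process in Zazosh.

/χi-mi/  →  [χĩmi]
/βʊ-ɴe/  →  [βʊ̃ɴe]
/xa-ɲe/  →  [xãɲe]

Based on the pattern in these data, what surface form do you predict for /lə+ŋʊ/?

The data show regressive nasality assimilation (vowel nasalisation): /i/ → [ĩ] before /m/; /ʊ/ → [ʊ̃] before /ɴ/; /a/ → [ã] before /ɲ/ — a vowel is nasalised by an immediately following nasal consonant.
/ə/ sits next to the nasal /ŋ/ and is therefore nasalised to [ə̃].

[lə̃ŋʊ]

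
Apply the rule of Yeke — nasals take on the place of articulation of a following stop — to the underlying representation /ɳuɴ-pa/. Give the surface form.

/ɴ/ is a voiced uvular nasal. The following trigger /p/ is bilabial, so /ɴ/ must become bilabial as well.
Changing only its place to bilabial gives [m] — the voiced bilabial nasal.

[ɳumpa]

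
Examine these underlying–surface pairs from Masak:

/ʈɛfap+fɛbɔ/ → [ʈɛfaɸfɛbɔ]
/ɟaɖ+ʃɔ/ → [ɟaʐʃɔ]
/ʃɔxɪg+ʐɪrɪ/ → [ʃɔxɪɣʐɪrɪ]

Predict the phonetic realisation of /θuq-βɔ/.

[θuχβɔ]

The data show regressive manner assimilation: /p/ → [ɸ] before /f/; /ɖ/ → [ʐ] before /ʃ/; /g/ → [ɣ] before /ʐ/. In each pair only manner changes, matching the following consonant, while place and voice stay constant.
/q/ is a voiceless uvular stop. The following trigger /β/ is a fricative, so /q/ must become a fricative as well.
The voiceless uvular fricative is [χ], so /q/ → [χ].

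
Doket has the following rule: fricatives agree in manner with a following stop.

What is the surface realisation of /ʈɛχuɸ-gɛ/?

/ɸ/ is a voiceless bilabial fricative. The following trigger /g/ is a stop, so /ɸ/ must become a stop as well.
Changing only its manner to stop gives [p] — the voiceless bilabial stop.

[ʈɛχupgɛ]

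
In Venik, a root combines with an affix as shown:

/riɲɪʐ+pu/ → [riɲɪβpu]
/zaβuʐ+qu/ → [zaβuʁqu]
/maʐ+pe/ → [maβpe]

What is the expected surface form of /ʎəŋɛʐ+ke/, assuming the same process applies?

[ʎəŋɛɣke]

The data show regressive place assimilation: /ʐ/ → [β] before /p/; /ʐ/ → [ʁ] before /q/. In each pair only place changes, matching the following consonant, while manner and voice stay constant.
/ʐ/ is a voiced retroflex fricative. The following trigger /k/ is velar, so /ʐ/ must become velar as well.
A voiced velar fricative is [ɣ], so the surface segment is [ɣ].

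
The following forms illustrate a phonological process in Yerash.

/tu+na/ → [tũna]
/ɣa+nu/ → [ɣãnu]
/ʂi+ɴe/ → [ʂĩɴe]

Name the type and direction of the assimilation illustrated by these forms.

The vowel /u/ surfaces as nasalised [ũ] next to the following nasal /n/ — it has acquired the [+nasal] feature of its neighbour.
The other forms show the same pattern: /a/ → [ã] before /n/; /i/ → [ĩ] before /ɴ/ — each time a vowel is nasalised next to a following nasal.
Because the conditioning nasal is to the right of the vowel that changes, the process is regressive (anticipatory).

regressive nasality assimilation (vowel nasalisation)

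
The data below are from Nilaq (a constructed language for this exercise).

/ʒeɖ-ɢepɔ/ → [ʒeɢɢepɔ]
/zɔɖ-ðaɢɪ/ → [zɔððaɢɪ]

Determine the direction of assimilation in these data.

Underlying /ɖ/ is realised as [ɢ] next to /ɢ/; /ɢ/ itself does not change.
The output [ɢ] is identical to the trigger /ɢ/ — every feature (place, manner, voicing) has been copied — so this is total assimilation.
The remaining alternation confirms this: /ɖ/ → [ð] before /ð/ — in each case the output is a copy of the following consonant.
The trigger is the following segment, so the direction is regressive (anticipatory).

regressive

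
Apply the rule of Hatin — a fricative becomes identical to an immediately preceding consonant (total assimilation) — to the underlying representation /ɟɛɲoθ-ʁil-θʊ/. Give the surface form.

/ʁ/ is the segment targeted by the rule; it sits immediately after /θ/, so it assimilates completely and surfaces as [θ].
At the second juncture, /θ/ likewise becomes [l] adjacent to /l/.

[ɟɛɲoθθillʊ]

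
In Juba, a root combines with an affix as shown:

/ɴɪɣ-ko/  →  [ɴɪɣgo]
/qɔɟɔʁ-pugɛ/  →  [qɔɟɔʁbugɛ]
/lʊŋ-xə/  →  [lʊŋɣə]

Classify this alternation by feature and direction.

progressive voicing assimilation

The segment that alternates is /k/, which surfaces as [g] when adjacent to /ɣ/.
/k/ is voiceless while /ɣ/ is voiced; the output [g] is voiced, matching the trigger — so the feature that spreads is voicing.
Place and manner are unchanged, so the assimilation is partial, not total.
Checking the remaining alternations: /p/ → [b] after /ʁ/ (voiceless → voiced, matching voiced); /x/ → [ɣ] after /ŋ/ (voiceless → voiced, matching voiced) — only voicing changes, and always toward the preceding segment.
The trigger is the preceding segment, so the direction is progressive (perseverative).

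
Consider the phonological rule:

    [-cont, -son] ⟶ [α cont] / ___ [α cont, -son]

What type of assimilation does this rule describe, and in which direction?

regressive manner assimilation

The rule copies [cont] (continuancy) from the environment onto the target stops; since [±cont] encodes the stop/fricative manner contrast, the assimilating dimension is manner.
Since the environment is written after the underscore, the trigger follows the target; the direction is regressive.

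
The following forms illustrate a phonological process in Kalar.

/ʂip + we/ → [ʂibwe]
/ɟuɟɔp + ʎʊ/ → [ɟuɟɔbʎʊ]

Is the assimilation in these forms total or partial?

Comparing underlying and surface forms, /p/ → [b] is the alternation; the neighbouring /w/ is constant.
/p/ is voiceless while /w/ is voiced; the output [b] is voiced, matching the trigger — so the feature that spreads is voicing.
Place and manner are unchanged, so the assimilation is partial, not total.
The same holds elsewhere in the data: /p/ → [b] before /ʎ/ (voiceless → voiced, matching voiced) — only voicing changes, and always toward the following segment.

partial assimilation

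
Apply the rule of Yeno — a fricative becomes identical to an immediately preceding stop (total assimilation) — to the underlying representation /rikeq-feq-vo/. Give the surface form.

[rikeqqeqqo]

/f/ is the segment targeted by the rule; it sits immediately after /q/, so it assimilates completely and surfaces as [q].
At the second juncture, /v/ likewise becomes [q] adjacent to /q/.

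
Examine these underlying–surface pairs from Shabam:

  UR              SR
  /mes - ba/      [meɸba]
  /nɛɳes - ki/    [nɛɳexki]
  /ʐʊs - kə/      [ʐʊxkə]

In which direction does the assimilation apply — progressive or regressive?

regressive

Comparing underlying and surface forms, /s/ → [ɸ] is the alternation; the neighbouring /b/ is constant.
The change alveolar → bilabial matches the place of the following /b/, identifying this as place assimilation.
The other alternating form patterns the same way: /s/ → [x] before /k/ (alveolar → velar, matching velar) — only place changes, and always toward the following segment.
The trigger is the following segment, so the direction is regressive (anticipatory).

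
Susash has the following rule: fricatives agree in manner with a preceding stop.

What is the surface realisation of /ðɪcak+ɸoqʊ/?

[ðɪcakpoqʊ]

/ɸ/ is a voiceless bilabial fricative. The preceding trigger /k/ is a stop, so /ɸ/ must become a stop as well.
The voiceless bilabial stop is [p], so /ɸ/ → [p].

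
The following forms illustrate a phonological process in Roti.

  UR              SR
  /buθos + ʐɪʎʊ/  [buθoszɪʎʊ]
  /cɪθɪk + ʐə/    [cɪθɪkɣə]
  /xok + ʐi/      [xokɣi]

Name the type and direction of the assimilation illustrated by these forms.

progressive place assimilation

Underlying /ʐ/ is realised as [z] next to /s/; /s/ itself does not change.
The change retroflex → alveolar matches the place of the preceding /s/, identifying this as place assimilation.
Manner and voice are unchanged, so the assimilation is partial, not total.
The same holds elsewhere in the data: /ʐ/ → [ɣ] after /k/ (retroflex → velar, matching velar) — only place changes, and always toward the preceding segment.
The trigger is the preceding segment, so the direction is progressive (perseverative).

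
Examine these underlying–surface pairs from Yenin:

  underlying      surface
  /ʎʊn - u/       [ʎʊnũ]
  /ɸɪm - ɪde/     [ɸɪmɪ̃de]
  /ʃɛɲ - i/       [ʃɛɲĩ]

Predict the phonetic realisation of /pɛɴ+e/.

The data show progressive nasality assimilation (vowel nasalisation): /u/ → [ũ] after /n/; /ɪ/ → [ɪ̃] after /m/; /i/ → [ĩ] after /ɲ/ — a vowel is nasalised by an immediately preceding nasal consonant.
The vowel /e/ is adjacent to the preceding nasal /ɴ/, so it acquires [+nasal] and surfaces as [ẽ].

[pɛɴẽ]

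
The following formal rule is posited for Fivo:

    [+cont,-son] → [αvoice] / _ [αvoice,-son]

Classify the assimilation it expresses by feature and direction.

regressive voicing assimilation

The rule copies [voice] from the environment onto the target, so the assimilating feature is voicing.
Since the environment is written after the underscore, the trigger follows the target; the direction is regressive.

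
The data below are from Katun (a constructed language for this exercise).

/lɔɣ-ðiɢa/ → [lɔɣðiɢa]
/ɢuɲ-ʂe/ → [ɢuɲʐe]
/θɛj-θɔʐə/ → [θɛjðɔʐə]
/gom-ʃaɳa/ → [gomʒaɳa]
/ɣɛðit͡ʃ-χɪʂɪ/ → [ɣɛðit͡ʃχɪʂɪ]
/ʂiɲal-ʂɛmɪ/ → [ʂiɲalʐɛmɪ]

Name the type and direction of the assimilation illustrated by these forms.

Comparing underlying and surface forms, /ʂ/ → [ʐ] is the alternation; the neighbouring /ɲ/ is constant.
/ʂ/ is voiceless while /ɲ/ is voiced; the output [ʐ] is voiced, matching the trigger — so the feature that spreads is voicing.
Place and manner are unchanged, so the assimilation is partial, not total.
The other alternating forms pattern the same way: /θ/ → [ð] after /j/ (voiceless → voiced, matching voiced); /ʃ/ → [ʒ] after /m/ (voiceless → voiced, matching voiced); /ʂ/ → [ʐ] after /l/ (voiceless → voiced, matching voiced) — only voicing changes, and always toward the preceding segment.
No alternation appears in [lɔɣðiɢa], [ɣɛðit͡ʃχɪʂɪ]: there the adjacent consonants already agree in voicing (/ð/ and /ɣ/ are both voiced; /χ/ and /t͡ʃ/ are both voiceless), so these forms are consistent with the same rule.
Since the segment that changes follows the conditioning segment, the assimilation is progressive.

progressive voicing assimilation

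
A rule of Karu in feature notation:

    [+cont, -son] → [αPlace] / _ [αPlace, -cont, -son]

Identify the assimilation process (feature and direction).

The rule copies the place features (abbreviated [Place]) from the environment onto the target, so the assimilating feature is place.
The conditioning segment sits to the right of the focus bar, meaning the trigger follows the segment that changes — regressive assimilation.

regressive place assimilation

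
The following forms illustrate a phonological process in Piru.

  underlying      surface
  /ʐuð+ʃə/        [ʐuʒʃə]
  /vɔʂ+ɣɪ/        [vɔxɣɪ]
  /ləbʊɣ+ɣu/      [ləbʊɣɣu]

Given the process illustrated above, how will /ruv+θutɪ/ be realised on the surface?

The data show regressive place assimilation: /ð/ → [ʒ] before /ʃ/; /ʂ/ → [x] before /ɣ/. In each pair only place changes, matching the following consonant, while manner and voice stay constant.
No alternation appears in [ləbʊɣɣu]: there the adjacent consonants already agree in place (/ɣ/ and /ɣ/ are both velar), so this form is consistent with the same rule.
The rule targets /v/ (voiced labiodental fricative), which sits before the trigger /θ/ (dental).
The voiced dental fricative is [ð], so /v/ → [ð].

[ruðθutɪ]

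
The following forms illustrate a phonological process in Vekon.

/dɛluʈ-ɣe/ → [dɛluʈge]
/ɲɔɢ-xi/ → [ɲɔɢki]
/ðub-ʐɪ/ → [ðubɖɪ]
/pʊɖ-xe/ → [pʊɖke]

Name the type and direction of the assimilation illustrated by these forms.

progressive manner assimilation

Comparing underlying and surface forms, /ɣ/ → [g] is the alternation; the neighbouring /ʈ/ is constant.
/ɣ/ is a fricative while /ʈ/ is a stop; the output [g] is a stop, matching the trigger — so the feature that spreads is manner.
Place and voice are unchanged, so the assimilation is partial, not total.
The same holds elsewhere in the data: /x/ → [k] after /ɢ/ (fricative → stop, matching a stop); /ʐ/ → [ɖ] after /b/ (fricative → stop, matching a stop); /x/ → [k] after /ɖ/ (fricative → stop, matching a stop) — only manner changes, and always toward the preceding segment.
The trigger is the preceding segment, so the direction is progressive (perseverative).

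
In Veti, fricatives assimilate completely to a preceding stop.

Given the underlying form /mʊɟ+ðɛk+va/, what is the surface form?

[mʊɟɟɛkka]

/ð/ is the segment targeted by the rule; it sits immediately after /ɟ/, so it assimilates completely and surfaces as [ɟ].
The same rule applies at the second boundary: /v/ → [k] next to /k/.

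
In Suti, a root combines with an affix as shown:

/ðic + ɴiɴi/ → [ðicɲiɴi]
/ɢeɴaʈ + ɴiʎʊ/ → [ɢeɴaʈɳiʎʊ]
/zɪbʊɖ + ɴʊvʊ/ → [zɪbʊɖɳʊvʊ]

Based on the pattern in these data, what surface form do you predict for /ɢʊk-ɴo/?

The data show progressive place assimilation: /ɴ/ → [ɲ] after /c/; /ɴ/ → [ɳ] after /ʈ/; /ɴ/ → [ɳ] after /ɖ/. In each pair only place changes, matching the preceding consonant, while manner and voice stay constant.
/ɴ/ is a voiced uvular nasal. The preceding trigger /k/ is velar, so /ɴ/ must become velar as well.
The voiced velar nasal is [ŋ], so /ɴ/ → [ŋ].

[ɢʊkŋo]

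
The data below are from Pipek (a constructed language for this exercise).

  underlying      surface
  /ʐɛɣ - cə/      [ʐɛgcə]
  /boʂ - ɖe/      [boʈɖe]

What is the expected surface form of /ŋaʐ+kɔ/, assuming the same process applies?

The data show regressive manner assimilation: /ɣ/ → [g] before /c/; /ʂ/ → [ʈ] before /ɖ/. In each pair only manner changes, matching the following consonant, while place and voice stay constant.
/ʐ/ is a voiced retroflex fricative. The following trigger /k/ is a stop, so /ʐ/ must become a stop as well.
A voiced retroflex stop is [ɖ], so the surface segment is [ɖ].

[ŋaɖkɔ]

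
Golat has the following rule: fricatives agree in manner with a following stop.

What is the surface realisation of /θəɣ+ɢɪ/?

[θəgɢɪ]

The rule targets /ɣ/ (voiced velar fricative), which sits before the trigger /ɢ/ (stop).
A voiced velar stop is [g], so the surface segment is [g].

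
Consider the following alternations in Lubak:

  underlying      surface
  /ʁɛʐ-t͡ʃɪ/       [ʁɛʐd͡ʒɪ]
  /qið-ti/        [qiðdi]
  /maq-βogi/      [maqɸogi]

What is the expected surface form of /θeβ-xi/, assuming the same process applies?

The data show progressive voicing assimilation: /t͡ʃ/ → [d͡ʒ] after /ʐ/; /t/ → [d] after /ð/; /β/ → [ɸ] after /q/. In each pair only voicing changes, matching the preceding consonant, while place and manner stay constant.
/x/ is a voiceless velar fricative. The preceding trigger /β/ is voiced, so /x/ must become voiced as well.
A voiced velar fricative is [ɣ], so the surface segment is [ɣ].

[θeβɣi]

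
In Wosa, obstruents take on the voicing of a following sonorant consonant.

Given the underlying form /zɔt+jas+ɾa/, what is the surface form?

[zɔdjazɾa]

The rule targets /t/ (voiceless alveolar stop), which sits before the trigger /j/ (voiced).
A voiced alveolar stop is [d], so the surface segment is [d].
The same rule applies at the second boundary: /s/ → [z] next to /ɾ/.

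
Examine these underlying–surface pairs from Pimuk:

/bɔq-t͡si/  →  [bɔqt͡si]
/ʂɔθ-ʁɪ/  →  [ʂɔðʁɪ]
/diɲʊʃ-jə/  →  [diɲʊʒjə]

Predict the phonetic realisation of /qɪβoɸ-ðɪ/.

[qɪβoβðɪ]

The data show regressive voicing assimilation: /θ/ → [ð] before /ʁ/; /ʃ/ → [ʒ] before /j/. In each pair only voicing changes, matching the following consonant, while place and manner stay constant.
No alternation appears in [bɔqt͡si]: there the adjacent consonants already agree in voicing (/q/ and /t͡s/ are both voiceless), so this form is consistent with the same rule.
/ɸ/ is a voiceless bilabial fricative. The following trigger /ð/ is voiced, so /ɸ/ must become voiced as well.
The voiced bilabial fricative is [β], so /ɸ/ → [β].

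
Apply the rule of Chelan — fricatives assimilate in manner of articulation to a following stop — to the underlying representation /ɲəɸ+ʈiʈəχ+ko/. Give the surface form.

[ɲəpʈiʈəqko]

The rule targets /ɸ/ (voiceless bilabial fricative), which sits before the trigger /ʈ/ (stop).
A voiceless bilabial stop is [p], so the surface segment is [p].
At the second juncture, /χ/ likewise becomes [q] adjacent to /k/.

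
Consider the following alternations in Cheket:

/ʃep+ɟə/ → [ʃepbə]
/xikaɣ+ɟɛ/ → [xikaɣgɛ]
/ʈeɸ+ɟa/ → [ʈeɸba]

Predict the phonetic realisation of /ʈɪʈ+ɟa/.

The data show progressive place assimilation: /ɟ/ → [b] after /p/; /ɟ/ → [g] after /ɣ/; /ɟ/ → [b] after /ɸ/. In each pair only place changes, matching the preceding consonant, while manner and voice stay constant.
The rule targets /ɟ/ (voiced palatal stop), which sits after the trigger /ʈ/ (retroflex).
A voiced retroflex stop is [ɖ], so the surface segment is [ɖ].

[ʈɪʈɖa]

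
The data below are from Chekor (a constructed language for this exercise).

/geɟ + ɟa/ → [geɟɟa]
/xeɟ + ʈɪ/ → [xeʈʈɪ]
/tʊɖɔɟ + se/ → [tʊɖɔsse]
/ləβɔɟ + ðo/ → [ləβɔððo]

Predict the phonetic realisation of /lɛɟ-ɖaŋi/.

The data show regressive total assimilation (/ɟ/ → [ʈ] before /ʈ/; /ɟ/ → [s] before /s/; /ɟ/ → [ð] before /ð/): in every case the target segment becomes identical to its following neighbour, copying more than a single feature.
In [geɟɟa] the two consonants at the boundary are already identical (/ɟ/ + /ɟ/), so the rule applies vacuously and nothing changes.
/ɟ/ is the segment targeted by the rule; it sits immediately before /ɖ/, so it assimilates completely and surfaces as [ɖ].

[lɛɖɖaŋi]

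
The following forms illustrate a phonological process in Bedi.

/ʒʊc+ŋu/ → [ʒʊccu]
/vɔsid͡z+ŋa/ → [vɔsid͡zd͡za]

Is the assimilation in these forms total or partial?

total assimilation

Comparing underlying and surface forms, /ŋ/ → [c] is the alternation; the neighbouring /c/ is constant.
The output [c] is identical to the trigger /c/ — every feature (place, manner, voicing) has been copied — so this is total assimilation.
The remaining alternation confirms this: /ŋ/ → [d͡z] after /d͡z/ — in each case the output is a copy of the preceding consonant.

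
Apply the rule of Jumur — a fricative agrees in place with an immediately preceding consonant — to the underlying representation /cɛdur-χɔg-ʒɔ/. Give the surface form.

[cɛdursɔgɣɔ]

/χ/ is a voiceless uvular fricative. The preceding trigger /r/ is alveolar, so /χ/ must become alveolar as well.
The voiceless alveolar fricative is [s], so /χ/ → [s].
The same rule applies at the second boundary: /ʒ/ → [ɣ] next to /g/.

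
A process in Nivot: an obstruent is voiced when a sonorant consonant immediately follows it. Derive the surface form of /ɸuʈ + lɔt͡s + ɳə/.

/ʈ/ is a voiceless retroflex stop. The following trigger /l/ is voiced, so /ʈ/ must become voiced as well.
A voiced retroflex stop is [ɖ], so the surface segment is [ɖ].
At the second juncture, /t͡s/ likewise becomes [d͡z] adjacent to /ɳ/.

[ɸuɖlɔd͡zɳə]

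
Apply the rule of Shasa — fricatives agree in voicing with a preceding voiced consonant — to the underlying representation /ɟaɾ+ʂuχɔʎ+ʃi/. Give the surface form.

/ʂ/ is a voiceless retroflex fricative. The preceding trigger /ɾ/ is voiced, so /ʂ/ must become voiced as well.
A voiced retroflex fricative is [ʐ], so the surface segment is [ʐ].
The same rule applies at the second boundary: /ʃ/ → [ʒ] next to /ʎ/.

[ɟaɾʐuχɔʎʒi]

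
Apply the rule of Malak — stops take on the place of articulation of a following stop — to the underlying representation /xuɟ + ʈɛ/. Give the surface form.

/ɟ/ is a voiced palatal stop. The following trigger /ʈ/ is retroflex, so /ɟ/ must become retroflex as well.
Changing only its place to retroflex gives [ɖ] — the voiced retroflex stop.

[xuɖʈɛ]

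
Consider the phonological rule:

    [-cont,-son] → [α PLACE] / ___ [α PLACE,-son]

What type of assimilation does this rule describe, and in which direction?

regressive place assimilation

The rule copies the place features (abbreviated [PLACE]) from the environment onto the target, so the assimilating feature is place.
The conditioning segment sits to the right of the focus bar, meaning the trigger follows the segment that changes — regressive assimilation.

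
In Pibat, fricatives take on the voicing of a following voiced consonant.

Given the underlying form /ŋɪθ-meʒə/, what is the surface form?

/θ/ is a voiceless dental fricative. The following trigger /m/ is voiced, so /θ/ must become voiced as well.
A voiced dental fricative is [ð], so the surface segment is [ð].

[ŋɪðmeʒə]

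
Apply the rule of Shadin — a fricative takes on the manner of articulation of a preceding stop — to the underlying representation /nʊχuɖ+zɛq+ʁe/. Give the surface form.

/z/ is a voiced alveolar fricative. The preceding trigger /ɖ/ is a stop, so /z/ must become a stop as well.
The voiced alveolar stop is [d], so /z/ → [d].
At the second juncture, /ʁ/ likewise becomes [ɢ] adjacent to /q/.

[nʊχuɖdɛqɢe]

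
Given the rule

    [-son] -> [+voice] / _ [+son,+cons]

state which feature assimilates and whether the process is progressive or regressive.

The target ([-son], obstruents) acquires [+voice] next to a sonorant consonant ([+son,+cons]) — it takes on the voicing of its neighbour, so the feature that spreads is voicing.
Since the environment is written after the underscore, the trigger follows the target; the direction is regressive.

regressive voicing assimilation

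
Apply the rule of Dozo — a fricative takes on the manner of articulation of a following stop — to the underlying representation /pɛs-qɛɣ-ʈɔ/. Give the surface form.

/s/ is a voiceless alveolar fricative. The following trigger /q/ is a stop, so /s/ must become a stop as well.
A voiceless alveolar stop is [t], so the surface segment is [t].
The same rule applies at the second boundary: /ɣ/ → [g] next to /ʈ/.

[pɛtqɛgʈɔ]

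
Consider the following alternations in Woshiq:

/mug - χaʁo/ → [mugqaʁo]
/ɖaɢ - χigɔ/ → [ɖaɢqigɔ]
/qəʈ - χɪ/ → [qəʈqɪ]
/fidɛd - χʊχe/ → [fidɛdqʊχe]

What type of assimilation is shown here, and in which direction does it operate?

Comparing underlying and surface forms, /χ/ → [q] is the alternation; the neighbouring /g/ is constant.
The change fricative → stop matches the manner of the preceding /g/, identifying this as manner assimilation.
Place and voice are unchanged, so the assimilation is partial, not total.
Checking the remaining alternations: /χ/ → [q] after /ɢ/ (fricative → stop, matching a stop); /χ/ → [q] after /ʈ/ (fricative → stop, matching a stop); /χ/ → [q] after /d/ (fricative → stop, matching a stop) — only manner changes, and always toward the preceding segment.
Since the segment that changes follows the conditioning segment, the assimilation is progressive.

progressive manner assimilation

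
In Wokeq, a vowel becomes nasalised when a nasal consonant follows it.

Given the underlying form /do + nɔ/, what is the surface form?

The vowel /o/ is adjacent to the following nasal /n/, so it acquires [+nasal] and surfaces as [õ].

[dõnɔ]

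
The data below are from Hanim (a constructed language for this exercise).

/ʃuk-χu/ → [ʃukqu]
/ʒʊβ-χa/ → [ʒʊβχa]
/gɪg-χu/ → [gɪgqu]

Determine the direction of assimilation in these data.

progressive

The segment that alternates is /χ/, which surfaces as [q] when adjacent to /k/.
/χ/ is a fricative while /k/ is a stop; the output [q] is a stop, matching the trigger — so the feature that spreads is manner.
Checking the remaining alternation: /χ/ → [q] after /g/ (fricative → stop, matching a stop) — only manner changes, and always toward the preceding segment.
No alternation appears in [ʒʊβχa]: there the adjacent consonants already agree in manner (/χ/ and /β/ are both fricatives), so this form is consistent with the same rule.
Since the segment that changes follows the conditioning segment, the assimilation is progressive.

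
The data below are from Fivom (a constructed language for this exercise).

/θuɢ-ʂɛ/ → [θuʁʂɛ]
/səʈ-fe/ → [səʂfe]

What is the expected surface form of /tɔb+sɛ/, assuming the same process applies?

[tɔβsɛ]

The data show regressive manner assimilation: /ɢ/ → [ʁ] before /ʂ/; /ʈ/ → [ʂ] before /f/. In each pair only manner changes, matching the following consonant, while place and voice stay constant.
The rule targets /b/ (voiced bilabial stop), which sits before the trigger /s/ (fricative).
Changing only its manner to fricative gives [β] — the voiced bilabial fricative.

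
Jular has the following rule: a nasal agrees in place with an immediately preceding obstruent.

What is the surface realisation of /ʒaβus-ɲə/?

/ɲ/ is a voiced palatal nasal. The preceding trigger /s/ is alveolar, so /ɲ/ must become alveolar as well.
A voiced alveolar nasal is [n], so the surface segment is [n].

[ʒaβusnə]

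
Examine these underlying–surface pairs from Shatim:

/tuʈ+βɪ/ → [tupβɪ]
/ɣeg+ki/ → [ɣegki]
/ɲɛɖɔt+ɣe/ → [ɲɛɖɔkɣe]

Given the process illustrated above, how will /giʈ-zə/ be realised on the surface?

The data show regressive place assimilation: /ʈ/ → [p] before /β/; /t/ → [k] before /ɣ/. In each pair only place changes, matching the following consonant, while manner and voice stay constant.
No alternation appears in [ɣegki]: there the adjacent consonants already agree in place (/g/ and /k/ are both velar), so this form is consistent with the same rule.
/ʈ/ is a voiceless retroflex stop. The following trigger /z/ is alveolar, so /ʈ/ must become alveolar as well.
The voiceless alveolar stop is [t], so /ʈ/ → [t].

[gitzə]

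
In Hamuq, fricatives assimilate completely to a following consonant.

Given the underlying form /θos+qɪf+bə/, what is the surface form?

/s/ is the segment targeted by the rule; it sits immediately before /q/, so it assimilates completely and surfaces as [q].
At the second juncture, /f/ likewise becomes [b] adjacent to /b/.

[θoqqɪbbə]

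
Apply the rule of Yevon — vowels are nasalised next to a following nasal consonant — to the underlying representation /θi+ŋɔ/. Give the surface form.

[θĩŋɔ]

/i/ sits next to the nasal /ŋ/ and is therefore nasalised to [ĩ].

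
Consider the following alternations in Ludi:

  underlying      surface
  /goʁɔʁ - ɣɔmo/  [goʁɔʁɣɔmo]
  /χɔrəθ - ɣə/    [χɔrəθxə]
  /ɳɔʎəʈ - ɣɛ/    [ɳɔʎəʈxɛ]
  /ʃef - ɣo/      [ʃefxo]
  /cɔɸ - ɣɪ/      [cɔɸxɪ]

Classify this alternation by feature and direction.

progressive voicing assimilation

Underlying /ɣ/ is realised as [x] next to /θ/; /θ/ itself does not change.
/ɣ/ is voiced while /θ/ is voiceless; the output [x] is voiceless, matching the trigger — so the feature that spreads is voicing.
Place and manner are unchanged, so the assimilation is partial, not total.
The same holds elsewhere in the data: /ɣ/ → [x] after /ʈ/ (voiced → voiceless, matching voiceless); /ɣ/ → [x] after /f/ (voiced → voiceless, matching voiceless); /ɣ/ → [x] after /ɸ/ (voiced → voiceless, matching voiceless) — only voicing changes, and always toward the preceding segment.
No alternation appears in [goʁɔʁɣɔmo]: there the adjacent consonants already agree in voicing (/ɣ/ and /ʁ/ are both voiced), so this form is consistent with the same rule.
Since the segment that changes follows the conditioning segment, the assimilation is progressive.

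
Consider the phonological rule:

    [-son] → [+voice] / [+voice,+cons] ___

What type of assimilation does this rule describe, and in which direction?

The structural change is [+voice], and the conditioning segment [+voice,+cons] (a voiced consonant) is itself voiced, so the target comes to share the voicing of its neighbour — voicing assimilation.
Since the environment is written before the underscore, the trigger precedes the target; the direction is progressive.

progressive voicing assimilation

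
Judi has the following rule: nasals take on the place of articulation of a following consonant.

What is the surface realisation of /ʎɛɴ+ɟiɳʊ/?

/ɴ/ is a voiced uvular nasal. The following trigger /ɟ/ is palatal, so /ɴ/ must become palatal as well.
A voiced palatal nasal is [ɲ], so the surface segment is [ɲ].

[ʎɛɲɟiɳʊ]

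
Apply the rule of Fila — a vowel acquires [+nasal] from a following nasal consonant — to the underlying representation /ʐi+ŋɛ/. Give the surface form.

[ʐĩŋɛ]

/i/ sits next to the nasal /ŋ/ and is therefore nasalised to [ĩ].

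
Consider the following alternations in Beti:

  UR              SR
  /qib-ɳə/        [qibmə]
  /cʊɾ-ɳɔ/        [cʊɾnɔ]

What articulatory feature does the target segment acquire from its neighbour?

Comparing underlying and surface forms, /ɳ/ → [m] is the alternation; the neighbouring /b/ is constant.
/ɳ/ is retroflex while /b/ is bilabial; the output [m] is bilabial, matching the trigger — so the feature that spreads is place.
The other alternating form patterns the same way: /ɳ/ → [n] after /ɾ/ (retroflex → alveolar, matching alveolar) — only place changes, and always toward the preceding segment.

place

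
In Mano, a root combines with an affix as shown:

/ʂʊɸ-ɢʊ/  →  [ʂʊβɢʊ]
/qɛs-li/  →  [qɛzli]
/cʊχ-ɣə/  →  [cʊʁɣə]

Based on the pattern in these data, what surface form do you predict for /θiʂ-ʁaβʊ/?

[θiʐʁaβʊ]

The data show regressive voicing assimilation: /ɸ/ → [β] before /ɢ/; /s/ → [z] before /l/; /χ/ → [ʁ] before /ɣ/. In each pair only voicing changes, matching the following consonant, while place and manner stay constant.
The rule targets /ʂ/ (voiceless retroflex fricative), which sits before the trigger /ʁ/ (voiced).
Changing only its voicing to voiced gives [ʐ] — the voiced retroflex fricative.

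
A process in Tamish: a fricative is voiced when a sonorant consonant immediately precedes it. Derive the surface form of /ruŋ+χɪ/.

[ruŋʁɪ]

/χ/ is a voiceless uvular fricative. The preceding trigger /ŋ/ is voiced, so /χ/ must become voiced as well.
The voiced uvular fricative is [ʁ], so /χ/ → [ʁ].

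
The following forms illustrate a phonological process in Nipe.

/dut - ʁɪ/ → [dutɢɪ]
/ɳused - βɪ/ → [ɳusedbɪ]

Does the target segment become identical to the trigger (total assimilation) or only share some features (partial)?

Underlying /ʁ/ is realised as [ɢ] next to /t/; /t/ itself does not change.
/ʁ/ is a fricative while /t/ is a stop; the output [ɢ] is a stop, matching the trigger — so the feature that spreads is manner.
Place and voice are unchanged, so the assimilation is partial, not total.
Checking the remaining alternation: /β/ → [b] after /d/ (fricative → stop, matching a stop) — only manner changes, and always toward the preceding segment.

partial assimilation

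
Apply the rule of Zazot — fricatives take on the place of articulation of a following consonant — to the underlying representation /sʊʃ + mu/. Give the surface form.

/ʃ/ is a voiceless postalveolar fricative. The following trigger /m/ is bilabial, so /ʃ/ must become bilabial as well.
A voiceless bilabial fricative is [ɸ], so the surface segment is [ɸ].

[sʊɸmu]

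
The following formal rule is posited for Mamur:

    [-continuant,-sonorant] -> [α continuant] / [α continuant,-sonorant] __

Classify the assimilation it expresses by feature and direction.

progressive manner assimilation

The shared variable α links the value of [continuant] on the target to that of the neighbouring obstruent. [continuant] distinguishes stops from fricatives — a manner-of-articulation feature — so this is manner assimilation.
Since the environment is written before the underscore, the trigger precedes the target; the direction is progressive.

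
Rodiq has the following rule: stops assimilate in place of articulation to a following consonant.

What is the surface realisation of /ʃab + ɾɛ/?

/b/ is a voiced bilabial stop. The following trigger /ɾ/ is alveolar, so /b/ must become alveolar as well.
The voiced alveolar stop is [d], so /b/ → [d].

[ʃadɾɛ]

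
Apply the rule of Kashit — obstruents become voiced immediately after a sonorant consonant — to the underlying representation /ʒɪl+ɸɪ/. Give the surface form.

The rule targets /ɸ/ (voiceless bilabial fricative), which sits after the trigger /l/ (voiced).
A voiced bilabial fricative is [β], so the surface segment is [β].

[ʒɪlβɪ]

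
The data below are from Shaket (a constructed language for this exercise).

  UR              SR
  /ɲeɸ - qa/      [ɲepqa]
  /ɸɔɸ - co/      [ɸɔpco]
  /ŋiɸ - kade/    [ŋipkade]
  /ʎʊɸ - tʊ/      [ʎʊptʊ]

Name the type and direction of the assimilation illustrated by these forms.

Comparing underlying and surface forms, /ɸ/ → [p] is the alternation; the neighbouring /q/ is constant.
The change fricative → stop matches the manner of the following /q/, identifying this as manner assimilation.
Place and voice are unchanged, so the assimilation is partial, not total.
The same holds elsewhere in the data: /ɸ/ → [p] before /c/ (fricative → stop, matching a stop); /ɸ/ → [p] before /k/ (fricative → stop, matching a stop); /ɸ/ → [p] before /t/ (fricative → stop, matching a stop) — only manner changes, and always toward the following segment.
The trigger is the following segment, so the direction is regressive (anticipatory).

regressive manner assimilation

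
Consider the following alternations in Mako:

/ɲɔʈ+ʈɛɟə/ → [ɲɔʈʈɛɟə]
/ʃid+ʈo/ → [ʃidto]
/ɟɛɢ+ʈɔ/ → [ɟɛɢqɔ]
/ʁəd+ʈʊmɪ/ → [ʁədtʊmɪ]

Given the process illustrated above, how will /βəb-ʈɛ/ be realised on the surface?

[βəbpɛ]

The data show progressive place assimilation: /ʈ/ → [t] after /d/; /ʈ/ → [q] after /ɢ/. In each pair only place changes, matching the preceding consonant, while manner and voice stay constant.
Nothing changes in [ɲɔʈʈɛɟə]: there the adjacent consonants already agree in place (/ʈ/ and /ʈ/ are both retroflex), so this form is consistent with the same rule.
/ʈ/ is a voiceless retroflex stop. The preceding trigger /b/ is bilabial, so /ʈ/ must become bilabial as well.
Changing only its place to bilabial gives [p] — the voiceless bilabial stop.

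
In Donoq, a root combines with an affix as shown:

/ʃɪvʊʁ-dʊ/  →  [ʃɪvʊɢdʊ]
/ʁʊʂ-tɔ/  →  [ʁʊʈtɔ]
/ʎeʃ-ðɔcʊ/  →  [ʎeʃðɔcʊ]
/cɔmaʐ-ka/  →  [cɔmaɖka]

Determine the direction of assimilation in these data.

Underlying /ʁ/ is realised as [ɢ] next to /d/; /d/ itself does not change.
The change fricative → stop matches the manner of the following /d/, identifying this as manner assimilation.
The same holds elsewhere in the data: /ʂ/ → [ʈ] before /t/ (fricative → stop, matching a stop); /ʐ/ → [ɖ] before /k/ (fricative → stop, matching a stop) — only manner changes, and always toward the following segment.
Nothing changes in [ʎeʃðɔcʊ]: there the adjacent consonants already agree in manner (/ʃ/ and /ð/ are both fricatives), so this form is consistent with the same rule.
The trigger is the following segment, so the direction is regressive (anticipatory).

regressive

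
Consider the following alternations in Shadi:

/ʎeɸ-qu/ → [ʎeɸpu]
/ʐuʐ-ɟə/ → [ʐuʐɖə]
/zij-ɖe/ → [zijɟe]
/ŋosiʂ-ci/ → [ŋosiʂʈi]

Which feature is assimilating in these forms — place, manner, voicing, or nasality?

Comparing underlying and surface forms, /q/ → [p] is the alternation; the neighbouring /ɸ/ is constant.
The change uvular → bilabial matches the place of the preceding /ɸ/, identifying this as place assimilation.
The other alternating forms pattern the same way: /ɟ/ → [ɖ] after /ʐ/ (palatal → retroflex, matching retroflex); /ɖ/ → [ɟ] after /j/ (retroflex → palatal, matching palatal); /c/ → [ʈ] after /ʂ/ (palatal → retroflex, matching retroflex) — only place changes, and always toward the preceding segment.

place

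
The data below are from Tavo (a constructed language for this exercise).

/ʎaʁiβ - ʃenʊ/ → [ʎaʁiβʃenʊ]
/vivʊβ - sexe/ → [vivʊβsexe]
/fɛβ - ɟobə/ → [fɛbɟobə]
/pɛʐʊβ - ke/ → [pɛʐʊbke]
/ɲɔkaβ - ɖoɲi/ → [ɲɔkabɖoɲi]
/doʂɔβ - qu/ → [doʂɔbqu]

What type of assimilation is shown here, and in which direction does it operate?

Comparing underlying and surface forms, /β/ → [b] is the alternation; the neighbouring /ɟ/ is constant.
The change fricative → stop matches the manner of the following /ɟ/, identifying this as manner assimilation.
Place and voice are unchanged, so the assimilation is partial, not total.
The other alternating forms pattern the same way: /β/ → [b] before /k/ (fricative → stop, matching a stop); /β/ → [b] before /ɖ/ (fricative → stop, matching a stop); /β/ → [b] before /q/ (fricative → stop, matching a stop) — only manner changes, and always toward the following segment.
Nothing changes in [ʎaʁiβʃenʊ], [vivʊβsexe]: there the adjacent consonants already agree in manner (/β/ and /ʃ/ are both fricatives; /β/ and /s/ are both fricatives), so these forms are consistent with the same rule.
The trigger is the following segment, so the direction is regressive (anticipatory).

regressive manner assimilation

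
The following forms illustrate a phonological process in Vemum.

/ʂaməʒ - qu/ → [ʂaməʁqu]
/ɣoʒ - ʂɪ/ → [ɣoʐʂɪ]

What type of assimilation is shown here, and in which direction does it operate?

regressive place assimilation

Underlying /ʒ/ is realised as [ʁ] next to /q/; /q/ itself does not change.
/ʒ/ is postalveolar while /q/ is uvular; the output [ʁ] is uvular, matching the trigger — so the feature that spreads is place.
Manner and voice are unchanged, so the assimilation is partial, not total.
Checking the remaining alternation: /ʒ/ → [ʐ] before /ʂ/ (postalveolar → retroflex, matching retroflex) — only place changes, and always toward the following segment.
The trigger is the following segment, so the direction is regressive (anticipatory).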